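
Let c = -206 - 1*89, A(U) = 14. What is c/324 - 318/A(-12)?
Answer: -53581/2268 ≈ -23.625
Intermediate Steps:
c = -295 (c = -206 - 89 = -295)
c/324 - 318/A(-12) = -295/324 - 318/14 = -295*1/324 - 318*1/14 = -295/324 - 159/7 = -53581/2268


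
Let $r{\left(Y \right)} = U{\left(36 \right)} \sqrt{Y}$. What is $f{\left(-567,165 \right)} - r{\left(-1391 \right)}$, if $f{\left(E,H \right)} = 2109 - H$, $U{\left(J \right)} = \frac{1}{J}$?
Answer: $1944 - \frac{i \sqrt{1391}}{36} \approx 1944.0 - 1.036 i$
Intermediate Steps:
$r{\left(Y \right)} = \frac{\sqrt{Y}}{36}$
$f{\left(-567,165 \right)} - r{\left(-1391 \right)} = \left(2109 - 165\right) - \frac{\sqrt{-1391}}{36} = \left(2109 - 165\right) - \frac{i \sqrt{1391}}{36} = 1944 - \frac{i \sqrt{1391}}{36}$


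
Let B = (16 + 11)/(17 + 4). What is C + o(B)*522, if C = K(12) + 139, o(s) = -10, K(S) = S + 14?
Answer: -5055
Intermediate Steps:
K(S) = 14 + S
B = 9/7 (B = 27/21 = 27*(1/21) = 9/7 ≈ 1.2857)
C = 165 (C = (14 + 12) + 139 = 26 + 139 = 165)
C + o(B)*522 = 165 - 10*522 = 165 - 5220 = -5055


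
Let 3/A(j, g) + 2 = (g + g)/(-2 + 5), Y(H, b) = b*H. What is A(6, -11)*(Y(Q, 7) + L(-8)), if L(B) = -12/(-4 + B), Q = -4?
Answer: 243/28 ≈ 8.6786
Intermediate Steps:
Y(H, b) = H*b
A(j, g) = 3/(-2 + 2*g/3) (A(j, g) = 3/(-2 + (g + g)/(-2 + 5)) = 3/(-2 + (2*g)/3) = 3/(-2 + (2*g)*(⅓)) = 3/(-2 + 2*g/3))
A(6, -11)*(Y(Q, 7) + L(-8)) = (9/(2*(-3 - 11)))*(-4*7 - 12/(-4 - 8)) = ((9/2)/(-14))*(-28 - 12/(-12)) = ((9/2)*(-1/14))*(-28 - 12*(-1/12)) = -9*(-28 + 1)/28 = -9/28*(-27) = 243/28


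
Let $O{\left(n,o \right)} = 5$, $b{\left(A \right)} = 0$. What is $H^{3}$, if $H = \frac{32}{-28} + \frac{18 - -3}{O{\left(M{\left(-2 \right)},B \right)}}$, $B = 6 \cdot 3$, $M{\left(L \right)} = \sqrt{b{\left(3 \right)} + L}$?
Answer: $\frac{1225043}{42875} \approx 28.572$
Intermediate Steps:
$M{\left(L \right)} = \sqrt{L}$ ($M{\left(L \right)} = \sqrt{0 + L} = \sqrt{L}$)
$B = 18$
$H = \frac{107}{35}$ ($H = \frac{32}{-28} + \frac{18 - -3}{5} = 32 \left(- \frac{1}{28}\right) + \left(18 + 3\right) \frac{1}{5} = - \frac{8}{7} + 21 \cdot \frac{1}{5} = - \frac{8}{7} + \frac{21}{5} = \frac{107}{35} \approx 3.0571$)
$H^{3} = \left(\frac{107}{35}\right)^{3} = \frac{1225043}{42875}$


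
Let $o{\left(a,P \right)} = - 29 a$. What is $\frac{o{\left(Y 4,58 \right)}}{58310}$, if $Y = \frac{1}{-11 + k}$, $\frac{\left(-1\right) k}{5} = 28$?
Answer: $\frac{58}{4402405} \approx 1.3175 \cdot 10^{-5}$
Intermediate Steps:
$k = -140$ ($k = \left(-5\right) 28 = -140$)
$Y = - \frac{1}{151}$ ($Y = \frac{1}{-11 - 140} = \frac{1}{-151} = - \frac{1}{151} \approx -0.0066225$)
$\frac{o{\left(Y 4,58 \right)}}{58310} = \frac{\left(-29\right) \left(\left(- \frac{1}{151}\right) 4\right)}{58310} = \left(-29\right) \left(- \frac{4}{151}\right) \frac{1}{58310} = \frac{116}{151} \cdot \frac{1}{58310} = \frac{58}{4402405}$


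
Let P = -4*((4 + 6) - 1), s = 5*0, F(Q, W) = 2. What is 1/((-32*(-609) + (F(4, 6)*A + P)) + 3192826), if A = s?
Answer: 1/3212278 ≈ 3.1131e-7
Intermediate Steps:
s = 0
A = 0
P = -36 (P = -4*(10 - 1) = -4*9 = -36)
1/((-32*(-609) + (F(4, 6)*A + P)) + 3192826) = 1/((-32*(-609) + (2*0 - 36)) + 3192826) = 1/((19488 + (0 - 36)) + 3192826) = 1/((19488 - 36) + 3192826) = 1/(19452 + 3192826) = 1/3212278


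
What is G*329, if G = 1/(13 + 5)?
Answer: 329/18 ≈ 18.278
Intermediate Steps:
G = 1/18 ≈ 0.055556
G*329 = (1/18)*329 = 329/18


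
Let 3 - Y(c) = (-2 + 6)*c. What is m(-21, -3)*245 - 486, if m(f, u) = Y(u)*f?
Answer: -77661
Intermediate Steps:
Y(c) = 3 - 4*c (Y(c) = 3 - (-2 + 6)*c = 3 - 4*c)
m(f, u) = f*(3 - 4*u) (m(f, u) = (3 - 4*u)*f = f*(3 - 4*u))
m(-21, -3)*245 - 486 = -21*(3 - 4*(-3))*245 - 486 = -21*(3 + 12)*245 - 486 = -21*15*245 - 486 = -315*245 - 486 = -77175 - 486 = -77661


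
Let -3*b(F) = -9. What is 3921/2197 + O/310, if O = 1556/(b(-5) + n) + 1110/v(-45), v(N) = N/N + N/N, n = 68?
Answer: 176292527/48355970 ≈ 3.6457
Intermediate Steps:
b(F) = 3 (b(F) = -⅓*(-9) = 3)
v(N) = 2 (v(N) = 1 + 1 = 2)
O = 40961/71 (O = 1556/(3 + 68) + 1110/2 = 1556/71 + 1110*(½) = 1556*(1/71) + 555 = 1556/71 + 555 = 40961/71 ≈ 576.92)
3921/2197 + O/310 = 3921/2197 + (40961/71)/310 = 3921*(1/2197) + (40961/71)*(1/310) = 3921/2197 + 40961/22010 = 176292527/48355970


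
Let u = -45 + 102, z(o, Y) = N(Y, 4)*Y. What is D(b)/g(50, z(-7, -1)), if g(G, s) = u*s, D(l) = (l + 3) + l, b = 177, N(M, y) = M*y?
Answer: 119/76 ≈ 1.5658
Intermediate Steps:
z(o, Y) = 4*Y² (z(o, Y) = (Y*4)*Y = (4*Y)*Y = 4*Y²)
D(l) = 3 + 2*l (D(l) = (3 + l) + l = 3 + 2*l)
u = 57
g(G, s) = 57*s
D(b)/g(50, z(-7, -1)) = (3 + 2*177)/((57*(4*(-1)²))) = (3 + 354)/((57*(4*1))) = 357/((57*4)) = 357/228 = 357*(1/228) = 119/76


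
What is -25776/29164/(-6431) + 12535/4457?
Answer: 587775078143/208981692397 ≈ 2.8126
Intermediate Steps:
-25776/29164/(-6431) + 12535/4457 = -25776*1/29164*(-1/6431) + 12535*(1/4457) = -6444/7291*(-1/6431) + 12535/4457 = 6444/46888421 + 12535/4457 = 587775078143/208981692397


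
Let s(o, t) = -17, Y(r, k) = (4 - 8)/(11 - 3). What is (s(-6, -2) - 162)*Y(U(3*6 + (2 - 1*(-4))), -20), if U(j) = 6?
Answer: 179/2 ≈ 89.500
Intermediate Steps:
Y(r, k) = -½ (Y(r, k) = -4/8 = -4*⅛ = -½)
(s(-6, -2) - 162)*Y(U(3*6 + (2 - 1*(-4))), -20) = (-17 - 162)*(-½) = -179*(-½) = 179/2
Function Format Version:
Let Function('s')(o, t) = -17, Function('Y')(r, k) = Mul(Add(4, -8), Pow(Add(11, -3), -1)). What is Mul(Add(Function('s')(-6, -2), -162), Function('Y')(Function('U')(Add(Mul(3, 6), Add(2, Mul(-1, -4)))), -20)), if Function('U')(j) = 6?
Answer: Rational(179, 2) ≈ 89.500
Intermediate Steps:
Function('Y')(r, k) = Rational(-1, 2) (Function('Y')(r, k) = Mul(-4, Pow(8, -1)) = Mul(-4, Rational(1, 8)) = Rational(-1, 2))
Mul(Add(Function('s')(-6, -2), -162), Function('Y')(Function('U')(Add(Mul(3, 6), Add(2, Mul(-1, -4)))), -20)) = Mul(Add(-17, -162), Rational(-1, 2)) = Mul(-179, Rational(-1, 2)) = Rational(179, 2)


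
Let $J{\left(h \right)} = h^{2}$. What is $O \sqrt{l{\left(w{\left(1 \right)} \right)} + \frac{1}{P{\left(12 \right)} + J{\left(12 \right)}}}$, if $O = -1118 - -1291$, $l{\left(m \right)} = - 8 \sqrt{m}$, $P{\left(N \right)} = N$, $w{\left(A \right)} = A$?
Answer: $\frac{173 i \sqrt{48633}}{78} \approx 489.12 i$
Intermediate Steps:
$O = 173$ ($O = -1118 + 1291 = 173$)
$O \sqrt{l{\left(w{\left(1 \right)} \right)} + \frac{1}{P{\left(12 \right)} + J{\left(12 \right)}}} = 173 \sqrt{- 8 \sqrt{1} + \frac{1}{12 + 12^{2}}} = 173 \sqrt{\left(-8\right) 1 + \frac{1}{12 + 144}} = 173 \sqrt{-8 + \frac{1}{156}} = 173 \sqrt{- \frac{1247}{156}} = 173 \frac{i \sqrt{48633}}{78} = \frac{173 i \sqrt{48633}}{78}$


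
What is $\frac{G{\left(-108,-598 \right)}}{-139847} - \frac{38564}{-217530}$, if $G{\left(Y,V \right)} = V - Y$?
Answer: $\frac{2749824704}{15210458955} \approx 0.18079$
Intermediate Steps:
$\frac{G{\left(-108,-598 \right)}}{-139847} - \frac{38564}{-217530} = \frac{-598 - -108}{-139847} - \frac{38564}{-217530} = \left(-598 + 108\right) \left(- \frac{1}{139847}\right) - - \frac{19282}{108765} = \left(-490\right) \left(- \frac{1}{139847}\right) + \frac{19282}{108765} = \frac{490}{139847} + \frac{19282}{108765} = \frac{2749824704}{15210458955}$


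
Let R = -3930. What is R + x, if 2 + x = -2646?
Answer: -6578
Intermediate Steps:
x = -2648 (x = -2 - 2646 = -2648)
R + x = -3930 - 2648 = -6578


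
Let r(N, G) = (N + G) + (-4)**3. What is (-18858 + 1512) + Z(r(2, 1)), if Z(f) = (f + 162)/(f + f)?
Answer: -2116313/122 ≈ -17347.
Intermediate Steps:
r(N, G) = -64 + G + N (r(N, G) = (G + N) - 64 = -64 + G + N)
Z(f) = (162 + f)/(2*f) (Z(f) = (162 + f)/((2*f)) = (162 + f)*(1/(2*f)) = (162 + f)/(2*f))
(-18858 + 1512) + Z(r(2, 1)) = (-18858 + 1512) + (162 + (-64 + 1 + 2))/(2*(-64 + 1 + 2)) = -17346 + (1/2)*(162 - 61)/(-61) = -17346 + (1/2)*(-1/61)*101 = -17346 - 101/122 = -2116313/122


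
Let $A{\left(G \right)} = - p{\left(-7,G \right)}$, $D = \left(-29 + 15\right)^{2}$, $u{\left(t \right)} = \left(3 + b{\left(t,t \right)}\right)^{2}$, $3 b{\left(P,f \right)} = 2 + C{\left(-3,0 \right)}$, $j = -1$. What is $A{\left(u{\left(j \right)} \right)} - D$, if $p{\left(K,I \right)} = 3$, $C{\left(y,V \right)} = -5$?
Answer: $-199$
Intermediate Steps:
$b{\left(P,f \right)} = -1$ ($b{\left(P,f \right)} = \frac{2 - 5}{3} = \frac{1}{3} \left(-3\right) = -1$)
$u{\left(t \right)} = 4$ ($u{\left(t \right)} = \left(3 - 1\right)^{2} = 2^{2} = 4$)
$D = 196$ ($D = \left(-14\right)^{2} = 196$)
$A{\left(G \right)} = -3$ ($A{\left(G \right)} = \left(-1\right) 3 = -3$)
$A{\left(u{\left(j \right)} \right)} - D = -3 - 196 = -199$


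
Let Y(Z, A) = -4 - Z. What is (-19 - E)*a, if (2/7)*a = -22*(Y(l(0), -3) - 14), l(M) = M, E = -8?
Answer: -15246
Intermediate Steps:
a = 1386 (a = 7*(-22*((-4 - 1*0) - 14))/2 = 7*(-22*((-4 + 0) - 14))/2 = 7*(-22*(-4 - 14))/2 = 7*(-22*(-18))/2 = 7*(-1*(-396))/2 = (7/2)*396 = 1386)
(-19 - E)*a = (-19 - 1*(-8))*1386 = (-19 + 8)*1386 = -11*1386 = -15246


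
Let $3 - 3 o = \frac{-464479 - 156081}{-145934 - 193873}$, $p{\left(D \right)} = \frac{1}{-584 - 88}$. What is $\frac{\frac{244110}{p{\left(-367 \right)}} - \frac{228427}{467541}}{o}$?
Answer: $- \frac{8687315871861793543}{20720430089} \approx -4.1926 \cdot 10^{8}$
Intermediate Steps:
$p{\left(D \right)} = - \frac{1}{672}$ ($p{\left(D \right)} = \frac{1}{-672} = - \frac{1}{672}$)
$o = \frac{398861}{1019421}$ ($o = 1 - \frac{\left(-464479 - 156081\right) \frac{1}{-145934 - 193873}}{3} = 1 - \frac{\left(-620560\right) \frac{1}{-339807}}{3} = 1 - \frac{\left(-620560\right) \left(- \frac{1}{339807}\right)}{3} = 1 - \frac{620560}{1019421} = \frac{398861}{1019421} \approx 0.39126$)
$\frac{\frac{244110}{p{\left(-367 \right)}} - \frac{228427}{467541}}{o} = \frac{\frac{244110}{- \frac{1}{672}} - \frac{228427}{467541}}{\frac{398861}{1019421}} = \left(244110 \left(-672\right) - \frac{228427}{467541}\right) \frac{1019421}{398861} = \left(-164041920 - \frac{228427}{467541}\right) \frac{1019421}{398861} = \left(- \frac{76696323547147}{467541}\right) \frac{1019421}{398861} = - \frac{8687315871861793543}{20720430089}$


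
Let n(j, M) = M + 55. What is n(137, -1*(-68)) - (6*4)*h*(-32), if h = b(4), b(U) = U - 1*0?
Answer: 3195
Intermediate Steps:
b(U) = U (b(U) = U + 0 = U)
h = 4
n(j, M) = 55 + M
n(137, -1*(-68)) - (6*4)*h*(-32) = (55 - 1*(-68)) - (6*4)*4*(-32) = (55 + 68) - 24*4*(-32) = 123 - 96*(-32) = 123 - 1*(-3072) = 123 + 3072 = 3195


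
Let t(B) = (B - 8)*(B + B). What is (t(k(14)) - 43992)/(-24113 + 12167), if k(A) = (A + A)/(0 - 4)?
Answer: 7297/1991 ≈ 3.6650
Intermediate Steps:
k(A) = -A/2 (k(A) = (2*A)/(-4) = (2*A)*(-1/4) = -A/2)
t(B) = 2*B*(-8 + B) (t(B) = (-8 + B)*(2*B) = 2*B*(-8 + B))
(t(k(14)) - 43992)/(-24113 + 12167) = (2*(-1/2*14)*(-8 - 1/2*14) - 43992)/(-24113 + 12167) = (2*(-7)*(-8 - 7) - 43992)/(-11946) = (2*(-7)*(-15) - 43992)*(-1/11946) = (210 - 43992)*(-1/11946) = -43782*(-1/11946) = 7297/1991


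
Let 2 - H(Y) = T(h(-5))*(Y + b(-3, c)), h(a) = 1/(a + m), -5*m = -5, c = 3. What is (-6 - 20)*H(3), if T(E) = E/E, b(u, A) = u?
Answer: -52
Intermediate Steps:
m = 1 (m = -⅕*(-5) = 1)
h(a) = 1/(1 + a) (h(a) = 1/(a + 1) = 1/(1 + a))
T(E) = 1
H(Y) = 5 - Y (H(Y) = 2 - (Y - 3) = 2 - (-3 + Y) = 2 + (3 - Y) = 5 - Y)
(-6 - 20)*H(3) = (-6 - 20)*(5 - 1*3) = -26*(5 - 3) = -26*2 = -52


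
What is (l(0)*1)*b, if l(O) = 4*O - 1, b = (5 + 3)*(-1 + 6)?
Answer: -40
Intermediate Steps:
b = 40 (b = 8*5 = 40)
l(O) = -1 + 4*O
(l(0)*1)*b = ((-1 + 4*0)*1)*40 = ((-1 + 0)*1)*40 = -1*1*40 = -1*40 = -40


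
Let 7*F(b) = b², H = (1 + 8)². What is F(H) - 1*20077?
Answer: -133978/7 ≈ -19140.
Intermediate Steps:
H = 81 (H = 9² = 81)
F(b) = b²/7
F(H) - 1*20077 = (⅐)*81² - 1*20077 = (⅐)*6561 - 20077 = 6561/7 - 20077 = -133978/7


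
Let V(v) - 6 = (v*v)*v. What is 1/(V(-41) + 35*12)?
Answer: -1/68495 ≈ -1.4600e-5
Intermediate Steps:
V(v) = 6 + v³ (V(v) = 6 + (v*v)*v = 6 + v²*v = 6 + v³)
1/(V(-41) + 35*12) = 1/((6 + (-41)³) + 35*12) = 1/((6 - 68921) + 420) = 1/(-68915 + 420) = 1/(-68495) = -1/68495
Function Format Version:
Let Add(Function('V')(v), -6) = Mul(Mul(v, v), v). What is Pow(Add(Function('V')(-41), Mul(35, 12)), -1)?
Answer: Rational(-1, 68495) ≈ -1.4600e-5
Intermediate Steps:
Function('V')(v) = Add(6, Pow(v, 3)) (Function('V')(v) = Add(6, Mul(Mul(v, v), v)) = Add(6, Mul(Pow(v, 2), v)) = Add(6, Pow(v, 3)))
Pow(Add(Function('V')(-41), Mul(35, 12)), -1) = Pow(Add(Add(6, Pow(-41, 3)), Mul(35, 12)), -1) = Pow(Add(Add(6, -68921), 420), -1) = Pow(Add(-68915, 420), -1) = Pow(-68495, -1) = Rational(-1, 68495)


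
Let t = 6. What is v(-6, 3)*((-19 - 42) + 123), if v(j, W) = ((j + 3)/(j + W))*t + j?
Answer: 0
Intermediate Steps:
v(j, W) = j + 6*(3 + j)/(W + j) (v(j, W) = ((j + 3)/(j + W))*6 + j = ((3 + j)/(W + j))*6 + j = 6*(3 + j)/(W + j) + j = j + 6*(3 + j)/(W + j))
v(-6, 3)*((-19 - 42) + 123) = ((18 + (-6)² + 6*(-6) + 3*(-6))/(3 - 6))*((-19 - 42) + 123) = ((18 + 36 - 36 - 18)/(-3))*(-61 + 123) = -⅓*0*62 = 0*62 = 0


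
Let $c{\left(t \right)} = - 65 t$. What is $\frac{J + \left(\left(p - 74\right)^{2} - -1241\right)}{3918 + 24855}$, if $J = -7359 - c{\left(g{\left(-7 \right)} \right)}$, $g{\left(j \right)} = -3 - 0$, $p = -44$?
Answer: $\frac{2537}{9591} \approx 0.26452$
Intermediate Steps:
$g{\left(j \right)} = -3$ ($g{\left(j \right)} = -3 + 0 = -3$)
$J = -7554$ ($J = -7359 - \left(-65\right) \left(-3\right) = -7359 - 195 = -7554$)
$\frac{J + \left(\left(p - 74\right)^{2} - -1241\right)}{3918 + 24855} = \frac{-7554 - \left(-1241 - \left(-44 - 74\right)^{2}\right)}{3918 + 24855} = \frac{-7554 + \left(\left(-118\right)^{2} + 1241\right)}{28773} = \left(-7554 + \left(13924 + 1241\right)\right) \frac{1}{28773} = \left(-7554 + 15165\right) \frac{1}{28773} = 7611 \cdot \frac{1}{28773} = \frac{2537}{9591}$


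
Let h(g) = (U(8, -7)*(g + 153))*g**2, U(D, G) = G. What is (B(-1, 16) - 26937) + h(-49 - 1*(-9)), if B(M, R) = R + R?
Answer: -1292505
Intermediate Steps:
B(M, R) = 2*R
h(g) = g**2*(-1071 - 7*g) (h(g) = (-7*(g + 153))*g**2 = (-7*(153 + g))*g**2 = (-1071 - 7*g)*g**2 = g**2*(-1071 - 7*g))
(B(-1, 16) - 26937) + h(-49 - 1*(-9)) = (2*16 - 26937) + 7*(-49 - 1*(-9))**2*(-153 - (-49 - 1*(-9))) = (32 - 26937) + 7*(-49 + 9)**2*(-153 - (-49 + 9)) = -26905 + 7*(-40)**2*(-153 - 1*(-40)) = -26905 + 7*1600*(-153 + 40) = -26905 + 7*1600*(-113) = -26905 - 1265600 = -1292505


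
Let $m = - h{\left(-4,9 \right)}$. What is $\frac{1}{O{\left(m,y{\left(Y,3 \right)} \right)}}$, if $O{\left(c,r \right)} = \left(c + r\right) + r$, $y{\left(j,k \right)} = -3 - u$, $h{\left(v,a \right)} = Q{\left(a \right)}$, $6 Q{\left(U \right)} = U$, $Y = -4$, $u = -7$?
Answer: $\frac{2}{13} \approx 0.15385$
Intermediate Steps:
$Q{\left(U \right)} = \frac{U}{6}$
$h{\left(v,a \right)} = \frac{a}{6}$
$y{\left(j,k \right)} = 4$ ($y{\left(j,k \right)} = -3 - -7 = -3 + 7 = 4$)
$m = - \frac{3}{2}$ ($m = - \frac{9}{6} = \left(-1\right) \frac{3}{2} = - \frac{3}{2} \approx -1.5$)
$O{\left(c,r \right)} = c + 2 r$
$\frac{1}{O{\left(m,y{\left(Y,3 \right)} \right)}} = \frac{1}{- \frac{3}{2} + 2 \cdot 4} = \frac{1}{- \frac{3}{2} + 8} = \frac{1}{\frac{13}{2}} = \frac{2}{13}$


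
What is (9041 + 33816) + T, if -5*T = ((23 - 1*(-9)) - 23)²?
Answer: 214204/5 ≈ 42841.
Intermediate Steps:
T = -81/5 (T = -((23 - 1*(-9)) - 23)²/5 = -((23 + 9) - 23)²/5 = -(32 - 23)²/5 = -⅕*9² = -⅕*81 = -81/5 ≈ -16.200)
(9041 + 33816) + T = (9041 + 33816) - 81/5 = 42857 - 81/5 = 214204/5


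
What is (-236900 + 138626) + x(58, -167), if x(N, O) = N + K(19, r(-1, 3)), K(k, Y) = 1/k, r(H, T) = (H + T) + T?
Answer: -1866103/19 ≈ -98216.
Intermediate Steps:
r(H, T) = H + 2*T
x(N, O) = 1/19 + N (x(N, O) = N + 1/19 = 1/19 + N)
(-236900 + 138626) + x(58, -167) = (-236900 + 138626) + (1/19 + 58) = -98274 + 1103/19 = -1866103/19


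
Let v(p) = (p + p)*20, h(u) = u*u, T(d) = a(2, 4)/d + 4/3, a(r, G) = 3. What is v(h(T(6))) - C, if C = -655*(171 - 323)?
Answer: -894830/9 ≈ -99426.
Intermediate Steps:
T(d) = 4/3 + 3/d (T(d) = 3/d + 4/3 = 4/3 + 3/d)
h(u) = u**2
C = 99560 (C = -655*(-152) = 99560)
v(p) = 40*p (v(p) = (2*p)*20 = 40*p)
v(h(T(6))) - C = 40*(4/3 + 3/6)**2 - 1*99560 = 40*(4/3 + 3*(1/6))**2 - 99560 = 40*(4/3 + 1/2)**2 - 99560 = 40*(11/6)**2 - 99560 = 40*(121/36) - 99560 = 1210/9 - 99560 = -894830/9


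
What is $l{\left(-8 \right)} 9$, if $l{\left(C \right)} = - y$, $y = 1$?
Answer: $-9$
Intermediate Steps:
$l{\left(C \right)} = -1$ ($l{\left(C \right)} = \left(-1\right) 1 = -1$)
$l{\left(-8 \right)} 9 = \left(-1\right) 9 = -9$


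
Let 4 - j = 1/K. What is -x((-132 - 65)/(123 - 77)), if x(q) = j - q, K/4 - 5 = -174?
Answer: -128801/15548 ≈ -8.2841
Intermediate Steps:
K = -676 (K = 20 + 4*(-174) = 20 - 696 = -676)
j = 2705/676 (j = 4 - 1/(-676) = 4 - 1*(-1/676) = 4 + 1/676 = 2705/676 ≈ 4.0015)
x(q) = 2705/676 - q
-x((-132 - 65)/(123 - 77)) = -(2705/676 - (-132 - 65)/(123 - 77)) = -(2705/676 - (-197)/46) = -(2705/676 - 1*(-197/46)) = -(2705/676 + 197/46) = -1*128801/15548 = -128801/15548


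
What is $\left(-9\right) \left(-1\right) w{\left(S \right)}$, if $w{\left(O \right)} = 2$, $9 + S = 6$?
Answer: $18$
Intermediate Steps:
$S = -3$ ($S = -9 + 6 = -3$)
$\left(-9\right) \left(-1\right) w{\left(S \right)} = \left(-9\right) \left(-1\right) 2 = 9 \cdot 2 = 18$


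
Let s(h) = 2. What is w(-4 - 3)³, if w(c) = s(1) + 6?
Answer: 512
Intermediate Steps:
w(c) = 8 (w(c) = 2 + 6 = 8)
w(-4 - 3)³ = 8³ = 512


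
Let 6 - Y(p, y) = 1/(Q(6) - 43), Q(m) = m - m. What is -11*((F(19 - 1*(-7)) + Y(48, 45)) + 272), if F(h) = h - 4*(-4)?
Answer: -151371/43 ≈ -3520.3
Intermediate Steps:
Q(m) = 0
Y(p, y) = 259/43 (Y(p, y) = 6 - 1/(0 - 43) = 6 - 1/(-43) = 6 - 1*(-1/43) = 6 + 1/43 = 259/43)
F(h) = 16 + h (F(h) = h + 16 = 16 + h)
-11*((F(19 - 1*(-7)) + Y(48, 45)) + 272) = -11*(((16 + (19 - 1*(-7))) + 259/43) + 272) = -11*(((16 + (19 + 7)) + 259/43) + 272) = -11*(((16 + 26) + 259/43) + 272) = -11*((42 + 259/43) + 272) = -11*(2065/43 + 272) = -11*13761/43 = -151371/43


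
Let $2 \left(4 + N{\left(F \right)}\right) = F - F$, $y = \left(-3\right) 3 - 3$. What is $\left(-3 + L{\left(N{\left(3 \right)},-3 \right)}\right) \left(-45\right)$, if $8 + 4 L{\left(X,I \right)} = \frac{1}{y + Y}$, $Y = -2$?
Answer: $\frac{12645}{56} \approx 225.8$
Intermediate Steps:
$y = -12$ ($y = -9 - 3 = -12$)
$N{\left(F \right)} = -4$ ($N{\left(F \right)} = -4 + \frac{F - F}{2} = -4 + \frac{1}{2} \cdot 0 = -4 + 0 = -4$)
$L{\left(X,I \right)} = - \frac{113}{56}$ ($L{\left(X,I \right)} = -2 + \frac{1}{4 \left(-12 - 2\right)} = -2 + \frac{1}{4 \left(-14\right)} = -2 + \frac{1}{4} \left(- \frac{1}{14}\right) = -2 - \frac{1}{56} = - \frac{113}{56}$)
$\left(-3 + L{\left(N{\left(3 \right)},-3 \right)}\right) \left(-45\right) = \left(-3 - \frac{113}{56}\right) \left(-45\right) = \left(- \frac{281}{56}\right) \left(-45\right) = \frac{12645}{56}$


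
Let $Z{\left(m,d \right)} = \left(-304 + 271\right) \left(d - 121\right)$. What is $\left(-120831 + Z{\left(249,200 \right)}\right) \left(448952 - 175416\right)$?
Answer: $-33764736768$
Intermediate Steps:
$Z{\left(m,d \right)} = 3993 - 33 d$ ($Z{\left(m,d \right)} = - 33 \left(-121 + d\right) = 3993 - 33 d$)
$\left(-120831 + Z{\left(249,200 \right)}\right) \left(448952 - 175416\right) = \left(-120831 + \left(3993 - 6600\right)\right) \left(448952 - 175416\right) = \left(-120831 + \left(3993 - 6600\right)\right) 273536 = \left(-120831 - 2607\right) 273536 = \left(-123438\right) 273536 = -33764736768$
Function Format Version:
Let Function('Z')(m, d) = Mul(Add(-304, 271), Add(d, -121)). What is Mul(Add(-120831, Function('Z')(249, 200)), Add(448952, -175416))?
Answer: -33764736768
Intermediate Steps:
Function('Z')(m, d) = Add(3993, Mul(-33, d)) (Function('Z')(m, d) = Mul(-33, Add(-121, d)) = Add(3993, Mul(-33, d)))
Mul(Add(-120831, Function('Z')(249, 200)), Add(448952, -175416)) = Mul(Add(-120831, Add(3993, Mul(-33, 200))), Add(448952, -175416)) = Mul(Add(-120831, Add(3993, -6600)), 273536) = Mul(Add(-120831, -2607), 273536) = Mul(-123438, 273536) = -33764736768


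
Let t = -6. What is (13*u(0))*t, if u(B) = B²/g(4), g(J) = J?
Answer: 0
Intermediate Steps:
u(B) = B²/4
(13*u(0))*t = (13*((¼)*0²))*(-6) = (13*((¼)*0))*(-6) = (13*0)*(-6) = 0*(-6) = 0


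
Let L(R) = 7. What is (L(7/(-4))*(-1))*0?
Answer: 0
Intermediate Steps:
(L(7/(-4))*(-1))*0 = (7*(-1))*0 = -7*0 = 0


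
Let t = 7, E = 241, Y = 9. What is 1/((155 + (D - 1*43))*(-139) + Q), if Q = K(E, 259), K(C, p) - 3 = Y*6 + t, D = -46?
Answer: -1/9110 ≈ -0.00010977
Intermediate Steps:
K(C, p) = 64 (K(C, p) = 3 + (9*6 + 7) = 3 + (54 + 7) = 3 + 61 = 64)
Q = 64
1/((155 + (D - 1*43))*(-139) + Q) = 1/((155 + (-46 - 1*43))*(-139) + 64) = 1/((155 + (-46 - 43))*(-139) + 64) = 1/((155 - 89)*(-139) + 64) = 1/(66*(-139) + 64) = 1/(-9174 + 64) = 1/(-9110) = -1/9110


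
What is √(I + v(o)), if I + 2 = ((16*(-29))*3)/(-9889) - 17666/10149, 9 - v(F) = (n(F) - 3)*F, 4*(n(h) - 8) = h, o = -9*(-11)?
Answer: I*√140844668437898337/6921618 ≈ 54.22*I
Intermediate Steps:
o = 99
n(h) = 8 + h/4
v(F) = 9 - F*(5 + F/4) (v(F) = 9 - ((8 + F/4) - 3)*F = 9 - (5 + F/4)*F = 9 - F*(5 + F/4))
I = -12458572/3460809 (I = -2 + (((16*(-29))*3)/(-9889) - 17666/10149) = -2 + (-464*3*(-1/9889) - 17666*1/10149) = -2 + (-1392*(-1/9889) - 17666/10149) = -2 + (48/341 - 17666/10149) = -2 - 5536954/3460809 = -12458572/3460809 ≈ -3.5999)
√(I + v(o)) = √(-12458572/3460809 + (9 - 5*99 - ¼*99²)) = √(-12458572/3460809 + (9 - 495 - ¼*9801)) = √(-12458572/3460809 + (9 - 495 - 9801/4)) = √(-12458572/3460809 - 11745/4) = √(-40697035993/13843236) = I*√140844668437898337/6921618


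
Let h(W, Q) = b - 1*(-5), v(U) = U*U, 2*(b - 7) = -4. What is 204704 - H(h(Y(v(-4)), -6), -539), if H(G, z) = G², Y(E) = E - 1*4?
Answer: 204604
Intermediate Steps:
b = 5 (b = 7 + (½)*(-4) = 7 - 2 = 5)
v(U) = U²
Y(E) = -4 + E (Y(E) = E - 4 = -4 + E)
h(W, Q) = 10 (h(W, Q) = 5 - 1*(-5) = 5 + 5 = 10)
204704 - H(h(Y(v(-4)), -6), -539) = 204704 - 1*10² = 204704 - 1*100 = 204704 - 100 = 204604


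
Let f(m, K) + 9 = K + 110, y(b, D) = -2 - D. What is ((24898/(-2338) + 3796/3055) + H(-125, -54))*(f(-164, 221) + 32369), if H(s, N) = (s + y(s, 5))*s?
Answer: 148097204069103/274715 ≈ 5.3909e+8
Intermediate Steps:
H(s, N) = s*(-7 + s) (H(s, N) = (s + (-2 - 1*5))*s = (s + (-2 - 5))*s = (s - 7)*s = (-7 + s)*s = s*(-7 + s))
f(m, K) = 101 + K (f(m, K) = -9 + (K + 110) = -9 + (110 + K) = 101 + K)
((24898/(-2338) + 3796/3055) + H(-125, -54))*(f(-164, 221) + 32369) = ((24898/(-2338) + 3796/3055) - 125*(-7 - 125))*((101 + 221) + 32369) = ((24898*(-1/2338) + 3796*(1/3055)) - 125*(-132))*(322 + 32369) = ((-12449/1169 + 292/235) + 16500)*32691 = (-2584167/274715 + 16500)*32691 = (4530213333/274715)*32691 = 148097204069103/274715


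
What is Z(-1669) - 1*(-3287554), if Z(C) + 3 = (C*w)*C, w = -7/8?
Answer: 6801481/8 ≈ 8.5019e+5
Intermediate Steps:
w = -7/8 (w = -7*⅛ = -7/8 ≈ -0.87500)
Z(C) = -3 - 7*C²/8 (Z(C) = -3 + (C*(-7/8))*C = -3 + (-7*C/8)*C = -3 - 7*C²/8)
Z(-1669) - 1*(-3287554) = (-3 - 7/8*(-1669)²) - 1*(-3287554) = (-3 - 7/8*2785561) + 3287554 = (-3 - 19498927/8) + 3287554 = -19498951/8 + 3287554 = 6801481/8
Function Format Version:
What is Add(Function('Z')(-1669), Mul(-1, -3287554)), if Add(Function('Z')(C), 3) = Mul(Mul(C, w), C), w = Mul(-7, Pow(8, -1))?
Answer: Rational(6801481, 8) ≈ 8.5019e+5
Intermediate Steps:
w = Rational(-7, 8) (w = Mul(-7, Rational(1, 8)) = Rational(-7, 8) ≈ -0.87500)
Function('Z')(C) = Add(-3, Mul(Rational(-7, 8), Pow(C, 2))) (Function('Z')(C) = Add(-3, Mul(Mul(C, Rational(-7, 8)), C)) = Add(-3, Mul(Mul(Rational(-7, 8), C), C)) = Add(-3, Mul(Rational(-7, 8), Pow(C, 2))))
Add(Function('Z')(-1669), Mul(-1, -3287554)) = Add(Add(-3, Mul(Rational(-7, 8), Pow(-1669, 2))), Mul(-1, -3287554)) = Add(Add(-3, Mul(Rational(-7, 8), 2785561)), 3287554) = Add(Add(-3, Rational(-19498927, 8)), 3287554) = Add(Rational(-19498951, 8), 3287554) = Rational(6801481, 8)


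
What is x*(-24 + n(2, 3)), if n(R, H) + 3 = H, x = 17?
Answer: -408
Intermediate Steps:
n(R, H) = -3 + H
x*(-24 + n(2, 3)) = 17*(-24 + (-3 + 3)) = 17*(-24 + 0) = 17*(-24) = -408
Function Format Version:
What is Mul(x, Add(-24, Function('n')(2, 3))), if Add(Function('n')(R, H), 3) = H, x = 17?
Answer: -408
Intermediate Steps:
Function('n')(R, H) = Add(-3, H)
Mul(x, Add(-24, Function('n')(2, 3))) = Mul(17, Add(-24, Add(-3, 3))) = Mul(17, Add(-24, 0)) = Mul(17, -24) = -408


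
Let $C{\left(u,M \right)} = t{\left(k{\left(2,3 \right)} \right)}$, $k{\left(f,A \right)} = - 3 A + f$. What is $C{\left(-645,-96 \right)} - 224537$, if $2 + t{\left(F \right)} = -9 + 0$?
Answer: $-224548$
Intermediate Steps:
$k{\left(f,A \right)} = f - 3 A$
$t{\left(F \right)} = -11$ ($t{\left(F \right)} = -2 + \left(-9 + 0\right) = -2 - 9 = -11$)
$C{\left(u,M \right)} = -11$
$C{\left(-645,-96 \right)} - 224537 = -11 - 224537 = -224548$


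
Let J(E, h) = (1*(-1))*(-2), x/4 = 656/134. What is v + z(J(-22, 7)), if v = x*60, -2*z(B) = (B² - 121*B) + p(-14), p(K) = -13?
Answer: 174257/134 ≈ 1300.4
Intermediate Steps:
x = 1312/67 (x = 4*(656/134) = 4*(656*(1/134)) = 4*(328/67) = 1312/67 ≈ 19.582)
J(E, h) = 2 (J(E, h) = -1*(-2) = 2)
z(B) = 13/2 - B²/2 + 121*B/2 (z(B) = -((B² - 121*B) - 13)/2 = -(-13 + B² - 121*B)/2 = 13/2 - B²/2 + 121*B/2)
v = 78720/67 (v = (1312/67)*60 = 78720/67 ≈ 1174.9)
v + z(J(-22, 7)) = 78720/67 + (13/2 - ½*2² + (121/2)*2) = 78720/67 + (13/2 - ½*4 + 121) = 78720/67 + (13/2 - 2 + 121) = 78720/67 + 251/2 = 174257/134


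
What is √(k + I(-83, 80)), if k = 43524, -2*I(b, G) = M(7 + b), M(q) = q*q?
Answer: 2*√10159 ≈ 201.58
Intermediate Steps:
M(q) = q²
I(b, G) = -(7 + b)²/2
√(k + I(-83, 80)) = √(43524 - (7 - 83)²/2) = √(43524 - ½*(-76)²) = √(43524 - ½*5776) = √(43524 - 2888) = √40636 = 2*√10159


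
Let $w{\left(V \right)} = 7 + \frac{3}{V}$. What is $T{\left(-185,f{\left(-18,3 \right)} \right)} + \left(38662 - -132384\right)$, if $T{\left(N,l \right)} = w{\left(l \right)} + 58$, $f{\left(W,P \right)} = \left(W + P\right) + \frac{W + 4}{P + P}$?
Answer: $\frac{8897763}{52} \approx 1.7111 \cdot 10^{5}$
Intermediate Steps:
$f{\left(W,P \right)} = P + W + \frac{4 + W}{2 P}$ ($f{\left(W,P \right)} = \left(P + W\right) + \frac{4 + W}{2 P} = P + W + \frac{4 + W}{2 P}$)
$T{\left(N,l \right)} = 65 + \frac{3}{l}$ ($T{\left(N,l \right)} = \left(7 + \frac{3}{l}\right) + 58 = 65 + \frac{3}{l}$)
$T{\left(-185,f{\left(-18,3 \right)} \right)} + \left(38662 - -132384\right) = \left(65 + \frac{3}{\frac{1}{3} \left(2 + \frac{1}{2} \left(-18\right) + 3 \left(3 - 18\right)\right)}\right) + \left(38662 - -132384\right) = \left(65 + \frac{3}{\frac{1}{3} \left(2 - 9 + 3 \left(-15\right)\right)}\right) + \left(38662 + 132384\right) = \left(65 + \frac{3}{\frac{1}{3} \left(2 - 9 - 45\right)}\right) + 171046 = \left(65 + \frac{3}{\frac{1}{3} \left(-52\right)}\right) + 171046 = \left(65 + \frac{3}{- \frac{52}{3}}\right) + 171046 = \left(65 + 3 \left(- \frac{3}{52}\right)\right) + 171046 = \left(65 - \frac{9}{52}\right) + 171046 = \frac{3371}{52} + 171046 = \frac{8897763}{52}$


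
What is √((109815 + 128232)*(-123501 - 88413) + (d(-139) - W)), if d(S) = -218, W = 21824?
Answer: 20*I*√126113785 ≈ 2.246e+5*I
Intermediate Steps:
√((109815 + 128232)*(-123501 - 88413) + (d(-139) - W)) = √((109815 + 128232)*(-123501 - 88413) + (-218 - 1*21824)) = √(238047*(-211914) + (-218 - 21824)) = √(-50445491958 - 22042) = √(-50445514000) = 20*I*√126113785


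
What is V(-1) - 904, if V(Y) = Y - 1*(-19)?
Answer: -886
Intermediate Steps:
V(Y) = 19 + Y (V(Y) = Y + 19 = 19 + Y)
V(-1) - 904 = (19 - 1) - 904 = 18 - 904 = -886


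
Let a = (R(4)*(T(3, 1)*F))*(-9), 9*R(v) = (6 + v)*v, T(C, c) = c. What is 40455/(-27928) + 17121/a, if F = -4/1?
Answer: 58960311/558560 ≈ 105.56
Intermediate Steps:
F = -4 (F = -4*1 = -4)
R(v) = v*(6 + v)/9 (R(v) = ((6 + v)*v)/9 = (v*(6 + v))/9 = v*(6 + v)/9)
a = 160 (a = (((⅑)*4*(6 + 4))*(1*(-4)))*(-9) = (((⅑)*4*10)*(-4))*(-9) = ((40/9)*(-4))*(-9) = -160/9*(-9) = 160)
40455/(-27928) + 17121/a = 40455/(-27928) + 17121/160 = 40455*(-1/27928) + 17121*(1/160) = -40455/27928 + 17121/160 = 58960311/558560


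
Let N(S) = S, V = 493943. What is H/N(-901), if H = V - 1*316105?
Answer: -177838/901 ≈ -197.38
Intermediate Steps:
H = 177838 (H = 493943 - 1*316105 = 493943 - 316105 = 177838)
H/N(-901) = 177838/(-901) = 177838*(-1/901) = -177838/901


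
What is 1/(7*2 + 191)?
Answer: 1/205 ≈ 0.0048781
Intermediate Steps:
1/(7*2 + 191) = 1/(14 + 191) = 1/205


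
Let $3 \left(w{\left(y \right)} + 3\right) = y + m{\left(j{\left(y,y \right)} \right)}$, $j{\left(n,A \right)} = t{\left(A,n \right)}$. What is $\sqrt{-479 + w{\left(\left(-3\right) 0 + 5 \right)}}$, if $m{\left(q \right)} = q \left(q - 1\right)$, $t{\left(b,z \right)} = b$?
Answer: $\frac{7 i \sqrt{87}}{3} \approx 21.764 i$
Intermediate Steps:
$j{\left(n,A \right)} = A$
$m{\left(q \right)} = q \left(-1 + q\right)$
$w{\left(y \right)} = -3 + \frac{y}{3} + \frac{y \left(-1 + y\right)}{3}$ ($w{\left(y \right)} = -3 + \frac{y + y \left(-1 + y\right)}{3} = -3 + \left(\frac{y}{3} + \frac{y \left(-1 + y\right)}{3}\right) = -3 + \frac{y}{3} + \frac{y \left(-1 + y\right)}{3}$)
$\sqrt{-479 + w{\left(\left(-3\right) 0 + 5 \right)}} = \sqrt{-479 - \left(3 - \frac{\left(\left(-3\right) 0 + 5\right)^{2}}{3}\right)} = \sqrt{-479 - \left(3 - \frac{\left(0 + 5\right)^{2}}{3}\right)} = \sqrt{-479 - \left(3 - \frac{5^{2}}{3}\right)} = \sqrt{-479 + \left(-3 + \frac{1}{3} \cdot 25\right)} = \sqrt{-479 + \left(-3 + \frac{25}{3}\right)} = \sqrt{-479 + \frac{16}{3}} = \sqrt{- \frac{1421}{3}} = \frac{7 i \sqrt{87}}{3}$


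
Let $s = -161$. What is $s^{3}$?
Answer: $-4173281$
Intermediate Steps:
$s^{3} = \left(-161\right)^{3} = -4173281$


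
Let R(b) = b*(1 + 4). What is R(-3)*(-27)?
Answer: 405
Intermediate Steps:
R(b) = 5*b (R(b) = b*5 = 5*b)
R(-3)*(-27) = (5*(-3))*(-27) = -15*(-27) = 405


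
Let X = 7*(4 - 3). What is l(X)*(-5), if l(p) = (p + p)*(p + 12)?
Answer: -1330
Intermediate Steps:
X = 7 (X = 7*1 = 7)
l(p) = 2*p*(12 + p) (l(p) = (2*p)*(12 + p) = 2*p*(12 + p))
l(X)*(-5) = (2*7*(12 + 7))*(-5) = (2*7*19)*(-5) = 266*(-5) = -1330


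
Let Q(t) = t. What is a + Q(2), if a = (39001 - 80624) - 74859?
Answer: -116480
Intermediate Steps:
a = -116482 (a = -41623 - 74859 = -116482)
a + Q(2) = -116482 + 2 = -116480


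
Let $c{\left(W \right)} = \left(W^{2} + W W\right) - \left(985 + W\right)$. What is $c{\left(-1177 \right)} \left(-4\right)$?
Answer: $-11083400$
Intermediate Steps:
$c{\left(W \right)} = -985 - W + 2 W^{2}$ ($c{\left(W \right)} = \left(W^{2} + W^{2}\right) - \left(985 + W\right) = 2 W^{2} - \left(985 + W\right) = -985 - W + 2 W^{2}$)
$c{\left(-1177 \right)} \left(-4\right) = \left(-985 - -1177 + 2 \left(-1177\right)^{2}\right) \left(-4\right) = \left(-985 + 1177 + 2 \cdot 1385329\right) \left(-4\right) = \left(-985 + 1177 + 2770658\right) \left(-4\right) = 2770850 \left(-4\right) = -11083400$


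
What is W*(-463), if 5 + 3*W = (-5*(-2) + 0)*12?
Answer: -53245/3 ≈ -17748.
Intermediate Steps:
W = 115/3 (W = -5/3 + ((-5*(-2) + 0)*12)/3 = -5/3 + ((10 + 0)*12)/3 = -5/3 + (10*12)/3 = -5/3 + (1/3)*120 = -5/3 + 40 = 115/3 ≈ 38.333)
W*(-463) = (115/3)*(-463) = -53245/3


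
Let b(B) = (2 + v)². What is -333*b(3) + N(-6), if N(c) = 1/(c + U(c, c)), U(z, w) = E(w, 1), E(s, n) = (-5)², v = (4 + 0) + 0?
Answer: -227771/19 ≈ -11988.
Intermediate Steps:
v = 4 (v = 4 + 0 = 4)
b(B) = 36 (b(B) = (2 + 4)² = 6² = 36)
E(s, n) = 25
U(z, w) = 25
N(c) = 1/(25 + c) (N(c) = 1/(c + 25) = 1/(25 + c))
-333*b(3) + N(-6) = -333*36 + 1/(25 - 6) = -11988 + 1/19 = -227771/19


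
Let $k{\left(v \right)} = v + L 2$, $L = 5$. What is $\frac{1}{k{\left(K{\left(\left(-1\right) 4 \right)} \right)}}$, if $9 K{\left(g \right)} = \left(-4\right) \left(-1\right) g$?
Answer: $\frac{9}{74} \approx 0.12162$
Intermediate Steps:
$K{\left(g \right)} = \frac{4 g}{9}$ ($K{\left(g \right)} = \frac{\left(-4\right) \left(-1\right) g}{9} = \frac{4 g}{9}$)
$k{\left(v \right)} = 10 + v$ ($k{\left(v \right)} = v + 5 \cdot 2 = v + 10 = 10 + v$)
$\frac{1}{k{\left(K{\left(\left(-1\right) 4 \right)} \right)}} = \frac{1}{10 + \frac{4 \left(\left(-1\right) 4\right)}{9}} = \frac{1}{10 + \frac{4}{9} \left(-4\right)} = \frac{1}{10 - \frac{16}{9}} = \frac{1}{\frac{74}{9}} = \frac{9}{74}$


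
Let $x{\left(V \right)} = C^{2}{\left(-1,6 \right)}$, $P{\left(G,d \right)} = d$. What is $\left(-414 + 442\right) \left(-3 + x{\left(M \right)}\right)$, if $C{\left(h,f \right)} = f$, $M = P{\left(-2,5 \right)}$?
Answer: $924$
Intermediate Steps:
$M = 5$
$x{\left(V \right)} = 36$ ($x{\left(V \right)} = 6^{2} = 36$)
$\left(-414 + 442\right) \left(-3 + x{\left(M \right)}\right) = \left(-414 + 442\right) \left(-3 + 36\right) = 28 \cdot 33 = 924$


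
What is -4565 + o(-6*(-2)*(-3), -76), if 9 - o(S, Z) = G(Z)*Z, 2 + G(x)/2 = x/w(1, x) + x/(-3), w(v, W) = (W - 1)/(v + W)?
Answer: -2832356/231 ≈ -12261.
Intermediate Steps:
w(v, W) = (-1 + W)/(W + v)
G(x) = -4 - 2*x/3 + 2*x*(1 + x)/(-1 + x) (G(x) = -4 + 2*(x/(((-1 + x)/(x + 1))) + x/(-3)) = -4 + 2*(x/(((-1 + x)/(1 + x))) + x*(-⅓)) = -4 + 2*(x*((1 + x)/(-1 + x)) - x/3) = -4 + 2*(x*(1 + x)/(-1 + x) - x/3) = -4 + 2*(-x/3 + x*(1 + x)/(-1 + x)) = -4 + (-2*x/3 + 2*x*(1 + x)/(-1 + x)) = -4 - 2*x/3 + 2*x*(1 + x)/(-1 + x))
o(S, Z) = 9 - 4*Z*(3 + Z² - Z)/(3*(-1 + Z)) (o(S, Z) = 9 - 4*(3 + Z² - Z)/(3*(-1 + Z))*Z = 9 - 4*Z*(3 + Z² - Z)/(3*(-1 + Z)))
-4565 + o(-6*(-2)*(-3), -76) = -4565 + (-27 - 4*(-76)³ + 4*(-76)² + 15*(-76))/(3*(-1 - 76)) = -4565 + (⅓)*(-27 - 4*(-438976) + 4*5776 - 1140)/(-77) = -4565 + (⅓)*(-1/77)*(-27 + 1755904 + 23104 - 1140) = -4565 + (⅓)*(-1/77)*1777841 = -4565 - 1777841/231 = -2832356/231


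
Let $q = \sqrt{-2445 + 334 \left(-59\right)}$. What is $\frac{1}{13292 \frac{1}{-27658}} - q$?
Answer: $- \frac{13829}{6646} - i \sqrt{22151} \approx -2.0808 - 148.83 i$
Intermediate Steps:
$q = i \sqrt{22151}$ ($q = \sqrt{-2445 - 19706} = \sqrt{-22151} = i \sqrt{22151} \approx 148.83 i$)
$\frac{1}{13292 \frac{1}{-27658}} - q = \frac{1}{13292 \frac{1}{-27658}} - i \sqrt{22151} = \frac{1}{13292 \left(- \frac{1}{27658}\right)} - i \sqrt{22151} = \frac{1}{- \frac{6646}{13829}} - i \sqrt{22151} = - \frac{13829}{6646} - i \sqrt{22151}$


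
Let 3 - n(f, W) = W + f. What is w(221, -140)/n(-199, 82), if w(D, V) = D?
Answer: 221/120 ≈ 1.8417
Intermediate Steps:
n(f, W) = 3 - W - f (n(f, W) = 3 - (W + f) = 3 + (-W - f) = 3 - W - f)
w(221, -140)/n(-199, 82) = 221/(3 - 1*82 - 1*(-199)) = 221/(3 - 82 + 199) = 221/120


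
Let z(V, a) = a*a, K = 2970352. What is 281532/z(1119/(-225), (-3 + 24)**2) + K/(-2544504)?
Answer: 1926142678/6873023367 ≈ 0.28025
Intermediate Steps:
z(V, a) = a**2
281532/z(1119/(-225), (-3 + 24)**2) + K/(-2544504) = 281532/(((-3 + 24)**2)**2) + 2970352/(-2544504) = 281532/((21**2)**2) + 2970352*(-1/2544504) = 281532/(441**2) - 371294/318063 = 281532/194481 - 371294/318063 = 281532*(1/194481) - 371294/318063 = 93844/64827 - 371294/318063 = 1926142678/6873023367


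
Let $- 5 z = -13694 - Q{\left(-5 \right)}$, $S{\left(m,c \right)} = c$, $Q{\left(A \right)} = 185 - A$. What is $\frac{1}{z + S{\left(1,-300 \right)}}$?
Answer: $\frac{5}{12384} \approx 0.00040375$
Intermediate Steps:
$z = \frac{13884}{5}$ ($z = - \frac{-13694 - \left(185 - -5\right)}{5} = - \frac{-13694 - \left(185 + 5\right)}{5} = - \frac{-13694 - 190}{5} = \left(- \frac{1}{5}\right) \left(-13884\right) = \frac{13884}{5} \approx 2776.8$)
$\frac{1}{z + S{\left(1,-300 \right)}} = \frac{1}{\frac{13884}{5} - 300} = \frac{1}{\frac{12384}{5}} = \frac{5}{12384}$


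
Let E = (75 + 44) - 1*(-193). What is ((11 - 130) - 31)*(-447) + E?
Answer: 67362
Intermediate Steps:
E = 312 (E = 119 + 193 = 312)
((11 - 130) - 31)*(-447) + E = ((11 - 130) - 31)*(-447) + 312 = (-119 - 31)*(-447) + 312 = -150*(-447) + 312 = 67050 + 312 = 67362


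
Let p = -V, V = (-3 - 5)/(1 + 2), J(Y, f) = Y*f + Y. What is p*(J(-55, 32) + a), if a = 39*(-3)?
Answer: -5152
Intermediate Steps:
J(Y, f) = Y + Y*f
V = -8/3 ≈ -2.6667
a = -117
p = 8/3 (p = -1*(-8/3) = 8/3 ≈ 2.6667)
p*(J(-55, 32) + a) = 8*(-55*(1 + 32) - 117)/3 = 8*(-55*33 - 117)/3 = 8*(-1815 - 117)/3 = (8/3)*(-1932) = -5152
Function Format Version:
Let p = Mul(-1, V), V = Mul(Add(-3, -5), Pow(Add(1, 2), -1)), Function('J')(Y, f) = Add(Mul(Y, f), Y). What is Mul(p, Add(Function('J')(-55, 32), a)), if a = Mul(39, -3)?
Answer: -5152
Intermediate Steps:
Function('J')(Y, f) = Add(Y, Mul(Y, f))
V = Rational(-8, 3) (V = Mul(-8, Pow(3, -1)) = Mul(-8, Rational(1, 3)) = Rational(-8, 3) ≈ -2.6667)
a = -117
p = Rational(8, 3) (p = Mul(-1, Rational(-8, 3)) = Rational(8, 3) ≈ 2.6667)
Mul(p, Add(Function('J')(-55, 32), a)) = Mul(Rational(8, 3), Add(Mul(-55, Add(1, 32)), -117)) = Mul(Rational(8, 3), Add(Mul(-55, 33), -117)) = Mul(Rational(8, 3), Add(-1815, -117)) = Mul(Rational(8, 3), -1932) = -5152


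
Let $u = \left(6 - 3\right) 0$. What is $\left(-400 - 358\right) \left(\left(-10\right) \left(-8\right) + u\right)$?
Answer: $-60640$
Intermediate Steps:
$u = 0$ ($u = 3 \cdot 0 = 0$)
$\left(-400 - 358\right) \left(\left(-10\right) \left(-8\right) + u\right) = \left(-400 - 358\right) \left(\left(-10\right) \left(-8\right) + 0\right) = - 758 \left(80 + 0\right) = \left(-758\right) 80 = -60640$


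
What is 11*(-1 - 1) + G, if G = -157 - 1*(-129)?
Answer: -50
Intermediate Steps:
G = -28 (G = -157 + 129 = -28)
11*(-1 - 1) + G = 11*(-1 - 1) - 28 = 11*(-2) - 28 = -22 - 28 = -50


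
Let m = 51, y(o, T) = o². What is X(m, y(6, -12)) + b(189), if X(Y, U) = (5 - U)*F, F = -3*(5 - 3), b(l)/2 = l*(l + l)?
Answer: 143070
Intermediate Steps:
b(l) = 4*l² (b(l) = 2*(l*(l + l)) = 2*(l*(2*l)) = 2*(2*l²) = 4*l²)
F = -6 (F = -3*2 = -6)
X(Y, U) = -30 + 6*U (X(Y, U) = (5 - U)*(-6) = -30 + 6*U)
X(m, y(6, -12)) + b(189) = (-30 + 6*6²) + 4*189² = (-30 + 6*36) + 4*35721 = (-30 + 216) + 142884 = 186 + 142884 = 143070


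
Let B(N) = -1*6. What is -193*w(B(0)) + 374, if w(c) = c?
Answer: 1532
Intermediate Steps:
B(N) = -6
-193*w(B(0)) + 374 = -193*(-6) + 374 = 1158 + 374 = 1532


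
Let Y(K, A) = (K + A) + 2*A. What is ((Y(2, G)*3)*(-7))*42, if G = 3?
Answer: -9702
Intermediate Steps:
Y(K, A) = K + 3*A (Y(K, A) = (A + K) + 2*A = K + 3*A)
((Y(2, G)*3)*(-7))*42 = (((2 + 3*3)*3)*(-7))*42 = (((2 + 9)*3)*(-7))*42 = ((11*3)*(-7))*42 = (33*(-7))*42 = -231*42 = -9702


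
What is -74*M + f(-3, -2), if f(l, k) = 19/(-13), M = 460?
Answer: -442539/13 ≈ -34041.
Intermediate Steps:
f(l, k) = -19/13 (f(l, k) = 19*(-1/13) = -19/13)
-74*M + f(-3, -2) = -74*460 - 19/13 = -34040 - 19/13 = -442539/13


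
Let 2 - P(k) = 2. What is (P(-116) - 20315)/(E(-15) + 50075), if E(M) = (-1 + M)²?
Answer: -20315/50331 ≈ -0.40363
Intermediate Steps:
P(k) = 0 (P(k) = 2 - 1*2 = 2 - 2 = 0)
(P(-116) - 20315)/(E(-15) + 50075) = (0 - 20315)/((-1 - 15)² + 50075) = -20315/((-16)² + 50075) = -20315/(256 + 50075) = -20315/50331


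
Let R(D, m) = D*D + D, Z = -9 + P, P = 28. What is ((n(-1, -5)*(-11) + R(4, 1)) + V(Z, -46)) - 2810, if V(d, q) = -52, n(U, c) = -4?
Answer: -2798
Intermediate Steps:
Z = 19 (Z = -9 + 28 = 19)
R(D, m) = D + D**2 (R(D, m) = D**2 + D = D + D**2)
((n(-1, -5)*(-11) + R(4, 1)) + V(Z, -46)) - 2810 = ((-4*(-11) + 4*(1 + 4)) - 52) - 2810 = ((44 + 4*5) - 52) - 2810 = ((44 + 20) - 52) - 2810 = (64 - 52) - 2810 = 12 - 2810 = -2798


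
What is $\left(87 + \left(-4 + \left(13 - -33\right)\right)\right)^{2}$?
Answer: $16641$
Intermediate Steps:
$\left(87 + \left(-4 + \left(13 - -33\right)\right)\right)^{2} = \left(87 + \left(-4 + \left(13 + 33\right)\right)\right)^{2} = \left(87 + \left(-4 + 46\right)\right)^{2} = \left(87 + 42\right)^{2} = 129^{2} = 16641$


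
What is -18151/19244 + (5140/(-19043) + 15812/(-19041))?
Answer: -14259457252277/6977831351172 ≈ -2.0435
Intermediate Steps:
-18151/19244 + (5140/(-19043) + 15812/(-19041)) = -18151*1/19244 + (5140*(-1/19043) + 15812*(-1/19041)) = -18151/19244 + (-5140/19043 - 15812/19041) = -18151/19244 - 398978656/362597763 = -14259457252277/6977831351172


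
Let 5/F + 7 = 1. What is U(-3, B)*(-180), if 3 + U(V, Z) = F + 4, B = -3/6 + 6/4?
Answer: -30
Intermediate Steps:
F = -5/6 (F = 5/(-7 + 1) = 5/(-6) = 5*(-1/6) = -5/6 ≈ -0.83333)
B = 1 (B = -3*1/6 + 6*(1/4) = -1/2 + 3/2 = 1)
U(V, Z) = 1/6 (U(V, Z) = -3 + (-5/6 + 4) = -3 + 19/6 = 1/6)
U(-3, B)*(-180) = (1/6)*(-180) = -30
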